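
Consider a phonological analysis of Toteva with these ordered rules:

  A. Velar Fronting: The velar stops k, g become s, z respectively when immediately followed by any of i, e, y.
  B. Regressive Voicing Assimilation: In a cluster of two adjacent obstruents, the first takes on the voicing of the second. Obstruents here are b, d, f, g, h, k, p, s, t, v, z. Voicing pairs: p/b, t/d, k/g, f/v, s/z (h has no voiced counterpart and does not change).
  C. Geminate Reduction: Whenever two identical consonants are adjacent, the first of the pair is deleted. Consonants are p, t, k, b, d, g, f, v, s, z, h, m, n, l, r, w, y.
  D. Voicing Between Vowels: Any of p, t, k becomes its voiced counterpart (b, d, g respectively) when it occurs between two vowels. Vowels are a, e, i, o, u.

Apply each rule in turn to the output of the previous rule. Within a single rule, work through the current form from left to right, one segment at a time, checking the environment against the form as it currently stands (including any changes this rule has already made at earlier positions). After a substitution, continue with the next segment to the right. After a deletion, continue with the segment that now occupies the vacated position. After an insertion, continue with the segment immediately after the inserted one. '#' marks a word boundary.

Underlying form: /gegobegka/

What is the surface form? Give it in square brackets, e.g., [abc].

[zegobega]

A Velar Fronting: [gegobegka] → [zegobegka]
B Regressive Voicing Assimilation: [zegobegka] → [zegobekka]
C Geminate Reduction: [zegobekka] → [zegobeka]
D Voicing Between Vowels: [zegobeka] → [zegobega]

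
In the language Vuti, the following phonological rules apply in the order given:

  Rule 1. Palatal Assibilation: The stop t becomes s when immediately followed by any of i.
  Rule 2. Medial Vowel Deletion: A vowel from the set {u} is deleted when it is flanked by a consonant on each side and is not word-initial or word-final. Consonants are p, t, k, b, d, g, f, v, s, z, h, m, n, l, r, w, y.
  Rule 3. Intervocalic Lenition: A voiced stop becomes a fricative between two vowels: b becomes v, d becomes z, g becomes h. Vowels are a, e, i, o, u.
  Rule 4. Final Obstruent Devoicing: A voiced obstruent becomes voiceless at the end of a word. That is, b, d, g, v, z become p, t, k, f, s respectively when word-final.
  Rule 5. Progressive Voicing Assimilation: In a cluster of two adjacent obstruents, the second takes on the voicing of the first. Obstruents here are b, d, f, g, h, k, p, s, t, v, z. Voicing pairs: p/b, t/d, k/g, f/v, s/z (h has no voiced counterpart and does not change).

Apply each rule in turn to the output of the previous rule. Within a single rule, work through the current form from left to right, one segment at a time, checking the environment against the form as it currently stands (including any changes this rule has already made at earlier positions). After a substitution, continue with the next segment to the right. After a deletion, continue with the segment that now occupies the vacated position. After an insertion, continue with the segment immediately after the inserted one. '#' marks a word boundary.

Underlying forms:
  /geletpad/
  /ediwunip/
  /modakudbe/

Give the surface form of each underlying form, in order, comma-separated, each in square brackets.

/geletpad/:
  Rule 1 Palatal Assibilation: no change — [geletpad]
  Rule 2 Medial Vowel Deletion: no change — [geletpad]
  Rule 3 Intervocalic Lenition: no change — [geletpad]
  Rule 4 Final Obstruent Devoicing: [geletpad] → [geletpat]
  Rule 5 Progressive Voicing Assimilation: no change — [geletpat]
/ediwunip/:
  Rule 1 Palatal Assibilation: no change — [ediwunip]
  Rule 2 Medial Vowel Deletion: [ediwunip] → [ediwnip]
  Rule 3 Intervocalic Lenition: [ediwnip] → [eziwnip]
  Rule 4 Final Obstruent Devoicing: no change — [eziwnip]
  Rule 5 Progressive Voicing Assimilation: no change — [eziwnip]
/modakudbe/:
  Rule 1 Palatal Assibilation: no change — [modakudbe]
  Rule 2 Medial Vowel Deletion: [modakudbe] → [modakdbe]
  Rule 3 Intervocalic Lenition: [modakdbe] → [mozakdbe]
  Rule 4 Final Obstruent Devoicing: no change — [mozakdbe]
  Rule 5 Progressive Voicing Assimilation: [mozakdbe] → [mozaktpe]

[geletpat], [eziwnip], [mozaktpe]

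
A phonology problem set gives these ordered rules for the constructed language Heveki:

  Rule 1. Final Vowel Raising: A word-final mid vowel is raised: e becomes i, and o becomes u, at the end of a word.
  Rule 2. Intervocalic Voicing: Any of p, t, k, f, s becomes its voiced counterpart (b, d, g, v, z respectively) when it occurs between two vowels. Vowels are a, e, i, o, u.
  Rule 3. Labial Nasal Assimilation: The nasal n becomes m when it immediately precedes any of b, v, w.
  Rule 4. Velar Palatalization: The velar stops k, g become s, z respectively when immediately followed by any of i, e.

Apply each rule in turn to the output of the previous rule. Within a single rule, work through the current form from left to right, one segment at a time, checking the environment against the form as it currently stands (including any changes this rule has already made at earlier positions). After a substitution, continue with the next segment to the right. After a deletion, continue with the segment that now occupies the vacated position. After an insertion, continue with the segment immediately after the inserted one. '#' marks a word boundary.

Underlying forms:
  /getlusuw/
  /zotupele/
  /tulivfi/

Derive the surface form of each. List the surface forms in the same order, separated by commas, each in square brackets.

/getlusuw/:
  Rule 1 Final Vowel Raising: no change — [getlusuw]
  Rule 2 Intervocalic Voicing: [getlusuw] → [getluzuw]
  Rule 3 Labial Nasal Assimilation: no change — [getluzuw]
  Rule 4 Velar Palatalization: [getluzuw] → [zetluzuw]
/zotupele/:
  Rule 1 Final Vowel Raising: [zotupele] → [zotupeli]
  Rule 2 Intervocalic Voicing: [zotupeli] → [zodubeli]
  Rule 3 Labial Nasal Assimilation: no change — [zodubeli]
  Rule 4 Velar Palatalization: no change — [zodubeli]
/tulivfi/:
  Rule 1 Final Vowel Raising: no change — [tulivfi]
  Rule 2 Intervocalic Voicing: no change — [tulivfi]
  Rule 3 Labial Nasal Assimilation: no change — [tulivfi]
  Rule 4 Velar Palatalization: no change — [tulivfi]

[zetluzuw], [zodubeli], [tulivfi]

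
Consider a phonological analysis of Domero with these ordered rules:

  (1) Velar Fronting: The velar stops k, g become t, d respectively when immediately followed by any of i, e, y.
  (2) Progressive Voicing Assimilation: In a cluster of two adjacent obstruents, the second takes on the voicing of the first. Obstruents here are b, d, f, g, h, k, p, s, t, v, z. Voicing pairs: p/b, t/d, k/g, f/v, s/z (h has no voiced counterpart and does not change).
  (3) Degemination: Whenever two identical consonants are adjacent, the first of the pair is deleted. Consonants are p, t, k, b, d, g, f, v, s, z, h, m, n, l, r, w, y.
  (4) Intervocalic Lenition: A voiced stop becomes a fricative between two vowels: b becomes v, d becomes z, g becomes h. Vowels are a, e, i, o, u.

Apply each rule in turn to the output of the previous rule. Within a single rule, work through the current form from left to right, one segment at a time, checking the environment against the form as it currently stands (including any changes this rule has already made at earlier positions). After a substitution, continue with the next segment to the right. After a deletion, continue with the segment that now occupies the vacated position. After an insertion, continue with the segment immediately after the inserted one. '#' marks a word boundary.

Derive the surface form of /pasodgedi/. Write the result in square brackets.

[pasozezi]

(1) Velar Fronting: [pasodgedi] → [pasoddedi]
(2) Progressive Voicing Assimilation: no change — [pasoddedi]
(3) Degemination: [pasoddedi] → [pasodedi]
(4) Intervocalic Lenition: [pasodedi] → [pasozezi]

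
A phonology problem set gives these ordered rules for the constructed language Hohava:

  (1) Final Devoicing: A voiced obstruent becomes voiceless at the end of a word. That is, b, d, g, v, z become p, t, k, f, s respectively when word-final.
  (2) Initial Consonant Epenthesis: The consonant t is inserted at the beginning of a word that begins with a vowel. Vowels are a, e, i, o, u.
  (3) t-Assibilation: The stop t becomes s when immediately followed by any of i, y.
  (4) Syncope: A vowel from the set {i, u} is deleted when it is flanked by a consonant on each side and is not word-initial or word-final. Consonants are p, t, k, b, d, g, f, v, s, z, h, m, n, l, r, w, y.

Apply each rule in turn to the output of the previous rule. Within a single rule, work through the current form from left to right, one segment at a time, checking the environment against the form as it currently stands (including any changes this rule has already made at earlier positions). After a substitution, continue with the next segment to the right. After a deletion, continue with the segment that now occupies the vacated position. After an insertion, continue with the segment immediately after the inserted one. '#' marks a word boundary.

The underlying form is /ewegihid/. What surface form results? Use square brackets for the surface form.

[teweght]

(1) Final Devoicing: [ewegihid] → [ewegihit]
(2) Initial Consonant Epenthesis: [ewegihit] → [tewegihit]
(3) t-Assibilation: no change — [tewegihit]
(4) Syncope: [tewegihit] → [teweght]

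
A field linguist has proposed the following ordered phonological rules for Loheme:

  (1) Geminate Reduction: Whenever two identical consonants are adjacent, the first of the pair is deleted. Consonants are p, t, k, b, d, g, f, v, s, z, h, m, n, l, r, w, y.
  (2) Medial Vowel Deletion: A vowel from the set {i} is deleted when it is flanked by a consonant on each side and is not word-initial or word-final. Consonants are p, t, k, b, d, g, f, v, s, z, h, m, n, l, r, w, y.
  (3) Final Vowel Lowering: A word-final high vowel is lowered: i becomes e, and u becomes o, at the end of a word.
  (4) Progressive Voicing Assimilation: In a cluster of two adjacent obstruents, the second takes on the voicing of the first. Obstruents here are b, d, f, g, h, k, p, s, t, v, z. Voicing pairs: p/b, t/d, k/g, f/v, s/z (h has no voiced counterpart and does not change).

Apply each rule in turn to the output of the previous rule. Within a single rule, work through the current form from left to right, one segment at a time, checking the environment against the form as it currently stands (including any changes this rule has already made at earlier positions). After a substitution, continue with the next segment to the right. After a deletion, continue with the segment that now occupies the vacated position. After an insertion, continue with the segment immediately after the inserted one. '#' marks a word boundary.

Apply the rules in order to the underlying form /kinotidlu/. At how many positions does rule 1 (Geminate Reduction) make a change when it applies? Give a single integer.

0

(1) Geminate Reduction: no change — [kinotidlu]
(2) Medial Vowel Deletion: [kinotidlu] → [knotdlu]
(3) Final Vowel Lowering: [knotdlu] → [knotdlo]
(4) Progressive Voicing Assimilation: [knotdlo] → [knottlo]
Rule 1 changed 0 position(s).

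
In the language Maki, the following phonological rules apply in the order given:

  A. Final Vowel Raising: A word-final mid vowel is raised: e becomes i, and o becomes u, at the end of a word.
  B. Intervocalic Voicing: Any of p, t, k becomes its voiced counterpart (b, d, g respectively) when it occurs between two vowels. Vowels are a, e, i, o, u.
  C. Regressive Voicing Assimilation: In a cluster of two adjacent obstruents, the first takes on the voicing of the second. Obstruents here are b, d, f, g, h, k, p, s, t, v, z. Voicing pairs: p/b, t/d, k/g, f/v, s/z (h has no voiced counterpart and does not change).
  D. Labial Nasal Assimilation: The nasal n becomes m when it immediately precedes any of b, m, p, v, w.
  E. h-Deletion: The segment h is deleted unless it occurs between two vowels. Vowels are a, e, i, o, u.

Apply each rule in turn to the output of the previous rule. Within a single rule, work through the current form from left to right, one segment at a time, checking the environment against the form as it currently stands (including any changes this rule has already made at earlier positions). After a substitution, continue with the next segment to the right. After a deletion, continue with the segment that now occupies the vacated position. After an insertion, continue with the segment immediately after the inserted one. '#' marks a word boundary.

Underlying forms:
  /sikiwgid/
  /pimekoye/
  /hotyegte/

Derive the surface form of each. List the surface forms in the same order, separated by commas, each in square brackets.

[sigiwgid], [pimegoyi], [otyekti]

/sikiwgid/:
  A Final Vowel Raising: no change — [sikiwgid]
  B Intervocalic Voicing: [sikiwgid] → [sigiwgid]
  C Regressive Voicing Assimilation: no change — [sigiwgid]
  D Labial Nasal Assimilation: no change — [sigiwgid]
  E h-Deletion: no change — [sigiwgid]
/pimekoye/:
  A Final Vowel Raising: [pimekoye] → [pimekoyi]
  B Intervocalic Voicing: [pimekoyi] → [pimegoyi]
  C Regressive Voicing Assimilation: no change — [pimegoyi]
  D Labial Nasal Assimilation: no change — [pimegoyi]
  E h-Deletion: no change — [pimegoyi]
/hotyegte/:
  A Final Vowel Raising: [hotyegte] → [hotyegti]
  B Intervocalic Voicing: no change — [hotyegti]
  C Regressive Voicing Assimilation: [hotyegti] → [hotyekti]
  D Labial Nasal Assimilation: no change — [hotyekti]
  E h-Deletion: [hotyekti] → [otyekti]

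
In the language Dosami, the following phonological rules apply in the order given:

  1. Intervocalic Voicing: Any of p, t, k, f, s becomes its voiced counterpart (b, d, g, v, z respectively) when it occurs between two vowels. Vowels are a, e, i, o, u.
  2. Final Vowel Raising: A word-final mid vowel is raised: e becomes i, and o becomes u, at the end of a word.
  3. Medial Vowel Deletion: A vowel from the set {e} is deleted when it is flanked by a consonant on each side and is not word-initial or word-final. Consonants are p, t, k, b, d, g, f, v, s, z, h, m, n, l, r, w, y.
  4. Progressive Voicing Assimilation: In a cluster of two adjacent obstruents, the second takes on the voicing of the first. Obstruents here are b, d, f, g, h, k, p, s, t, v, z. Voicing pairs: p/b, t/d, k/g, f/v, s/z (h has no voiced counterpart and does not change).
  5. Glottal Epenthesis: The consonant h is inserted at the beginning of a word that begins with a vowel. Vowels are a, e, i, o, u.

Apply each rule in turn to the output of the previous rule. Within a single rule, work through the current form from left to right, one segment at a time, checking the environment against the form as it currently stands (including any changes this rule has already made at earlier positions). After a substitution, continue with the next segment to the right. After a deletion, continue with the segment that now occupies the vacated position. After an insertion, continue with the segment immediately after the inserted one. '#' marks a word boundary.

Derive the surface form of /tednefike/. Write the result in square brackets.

[ttnvigi]

1 Intervocalic Voicing: [tednefike] → [tednevige]
2 Final Vowel Raising: [tednevige] → [tednevigi]
3 Medial Vowel Deletion: [tednevigi] → [tdnvigi]
4 Progressive Voicing Assimilation: [tdnvigi] → [ttnvigi]
5 Glottal Epenthesis: no change — [ttnvigi]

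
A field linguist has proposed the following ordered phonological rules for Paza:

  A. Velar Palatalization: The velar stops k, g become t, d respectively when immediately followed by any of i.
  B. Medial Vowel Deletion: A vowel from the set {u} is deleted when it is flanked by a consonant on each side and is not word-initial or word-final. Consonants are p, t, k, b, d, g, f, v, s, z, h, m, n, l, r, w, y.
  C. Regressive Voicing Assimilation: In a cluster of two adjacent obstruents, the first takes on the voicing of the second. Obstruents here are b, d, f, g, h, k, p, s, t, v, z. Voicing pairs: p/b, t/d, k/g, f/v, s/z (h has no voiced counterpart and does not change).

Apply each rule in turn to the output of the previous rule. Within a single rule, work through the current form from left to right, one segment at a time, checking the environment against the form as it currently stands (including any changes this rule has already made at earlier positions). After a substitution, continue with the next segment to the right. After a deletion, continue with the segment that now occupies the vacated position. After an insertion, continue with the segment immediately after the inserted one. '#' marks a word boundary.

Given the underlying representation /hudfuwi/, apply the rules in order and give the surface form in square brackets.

A Velar Palatalization: no change — [hudfuwi]
B Medial Vowel Deletion: [hudfuwi] → [hdfwi]
C Regressive Voicing Assimilation: [hdfwi] → [htfwi]

[htfwi]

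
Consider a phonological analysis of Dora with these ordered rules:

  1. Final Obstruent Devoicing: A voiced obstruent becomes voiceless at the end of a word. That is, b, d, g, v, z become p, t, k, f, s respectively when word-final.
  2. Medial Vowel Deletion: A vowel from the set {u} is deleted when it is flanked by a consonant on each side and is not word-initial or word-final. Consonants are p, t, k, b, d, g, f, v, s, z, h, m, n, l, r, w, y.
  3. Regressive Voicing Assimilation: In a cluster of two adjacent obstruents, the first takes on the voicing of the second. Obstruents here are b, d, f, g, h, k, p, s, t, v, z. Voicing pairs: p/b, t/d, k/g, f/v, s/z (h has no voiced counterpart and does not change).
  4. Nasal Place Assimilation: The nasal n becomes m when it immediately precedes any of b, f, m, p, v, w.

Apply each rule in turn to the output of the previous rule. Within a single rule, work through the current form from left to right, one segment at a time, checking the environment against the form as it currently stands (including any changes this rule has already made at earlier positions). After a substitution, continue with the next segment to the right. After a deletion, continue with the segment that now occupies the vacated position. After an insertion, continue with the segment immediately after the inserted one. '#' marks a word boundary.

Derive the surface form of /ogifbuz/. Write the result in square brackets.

[ogivps]

1 Final Obstruent Devoicing: [ogifbuz] → [ogifbus]
2 Medial Vowel Deletion: [ogifbus] → [ogifbs]
3 Regressive Voicing Assimilation: [ogifbs] → [ogivps]
4 Nasal Place Assimilation: no change — [ogivps]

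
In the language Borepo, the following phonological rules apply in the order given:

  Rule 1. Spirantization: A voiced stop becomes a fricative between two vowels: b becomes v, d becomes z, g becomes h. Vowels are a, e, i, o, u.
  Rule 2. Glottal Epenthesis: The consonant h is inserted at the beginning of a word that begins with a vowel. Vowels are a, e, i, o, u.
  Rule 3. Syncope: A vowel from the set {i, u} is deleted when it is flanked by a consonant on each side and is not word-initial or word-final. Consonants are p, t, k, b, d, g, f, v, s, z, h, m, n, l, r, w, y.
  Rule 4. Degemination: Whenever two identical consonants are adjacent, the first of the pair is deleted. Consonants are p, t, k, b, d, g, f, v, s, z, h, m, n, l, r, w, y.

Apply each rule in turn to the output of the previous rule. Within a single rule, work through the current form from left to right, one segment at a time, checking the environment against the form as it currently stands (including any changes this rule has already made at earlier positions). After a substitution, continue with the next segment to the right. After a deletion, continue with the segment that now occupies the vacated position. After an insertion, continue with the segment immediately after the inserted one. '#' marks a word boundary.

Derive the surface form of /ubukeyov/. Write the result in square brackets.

Rule 1 Spirantization: [ubukeyov] → [uvukeyov]
Rule 2 Glottal Epenthesis: [uvukeyov] → [huvukeyov]
Rule 3 Syncope: [huvukeyov] → [hvkeyov]
Rule 4 Degemination: no change — [hvkeyov]

[hvkeyov]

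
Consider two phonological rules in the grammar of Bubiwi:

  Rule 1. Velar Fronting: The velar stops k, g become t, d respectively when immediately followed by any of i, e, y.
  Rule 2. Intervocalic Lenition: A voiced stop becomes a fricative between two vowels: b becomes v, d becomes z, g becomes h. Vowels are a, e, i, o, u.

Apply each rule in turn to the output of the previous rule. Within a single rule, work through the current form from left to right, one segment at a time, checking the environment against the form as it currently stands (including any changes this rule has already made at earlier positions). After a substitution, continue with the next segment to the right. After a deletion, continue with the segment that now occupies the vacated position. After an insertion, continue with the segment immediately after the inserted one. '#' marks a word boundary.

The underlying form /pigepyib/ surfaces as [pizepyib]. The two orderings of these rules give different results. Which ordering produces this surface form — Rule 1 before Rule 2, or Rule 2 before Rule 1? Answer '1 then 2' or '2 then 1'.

Order 1 then 2:
  1 Velar Fronting: [pigepyib] → [pidepyib]
  2 Intervocalic Lenition: [pidepyib] → [pizepyib]
  result: [pizepyib]
Order 2 then 1:
  2 Intervocalic Lenition: [pigepyib] → [pihepyib]
  1 Velar Fronting: no change — [pihepyib]
  result: [pihepyib]

1 then 2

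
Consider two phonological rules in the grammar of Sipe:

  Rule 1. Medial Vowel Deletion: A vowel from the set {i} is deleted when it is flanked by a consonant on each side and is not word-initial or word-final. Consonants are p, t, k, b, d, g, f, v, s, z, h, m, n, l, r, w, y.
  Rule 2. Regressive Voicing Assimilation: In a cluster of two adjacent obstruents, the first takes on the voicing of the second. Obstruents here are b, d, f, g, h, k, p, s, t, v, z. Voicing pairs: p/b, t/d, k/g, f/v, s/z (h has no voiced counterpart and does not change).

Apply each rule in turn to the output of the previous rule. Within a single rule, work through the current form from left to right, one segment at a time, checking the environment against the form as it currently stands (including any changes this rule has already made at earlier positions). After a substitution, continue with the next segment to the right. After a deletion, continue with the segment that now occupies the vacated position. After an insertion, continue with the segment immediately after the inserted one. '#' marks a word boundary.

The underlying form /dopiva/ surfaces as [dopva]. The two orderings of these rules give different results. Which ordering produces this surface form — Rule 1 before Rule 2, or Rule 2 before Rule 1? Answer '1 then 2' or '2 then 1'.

Order 1 then 2:
  1 Medial Vowel Deletion: [dopiva] → [dopva]
  2 Regressive Voicing Assimilation: [dopva] → [dobva]
  result: [dobva]
Order 2 then 1:
  2 Regressive Voicing Assimilation: no change — [dopiva]
  1 Medial Vowel Deletion: [dopiva] → [dopva]
  result: [dopva]

2 then 1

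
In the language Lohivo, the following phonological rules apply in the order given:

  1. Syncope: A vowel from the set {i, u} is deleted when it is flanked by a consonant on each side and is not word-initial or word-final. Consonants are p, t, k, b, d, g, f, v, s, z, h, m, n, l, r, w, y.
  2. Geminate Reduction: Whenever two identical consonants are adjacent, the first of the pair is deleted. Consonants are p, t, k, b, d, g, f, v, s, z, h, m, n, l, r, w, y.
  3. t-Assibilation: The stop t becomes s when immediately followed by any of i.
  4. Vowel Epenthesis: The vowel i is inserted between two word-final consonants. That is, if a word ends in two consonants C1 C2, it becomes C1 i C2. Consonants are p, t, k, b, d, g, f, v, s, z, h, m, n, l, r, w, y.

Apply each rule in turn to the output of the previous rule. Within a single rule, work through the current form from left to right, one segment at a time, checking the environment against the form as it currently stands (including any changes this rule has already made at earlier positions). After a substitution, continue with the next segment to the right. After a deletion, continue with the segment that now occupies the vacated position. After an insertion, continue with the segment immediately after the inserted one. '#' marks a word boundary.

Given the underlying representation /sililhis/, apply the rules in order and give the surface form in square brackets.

1 Syncope: [sililhis] → [sllhs]
2 Geminate Reduction: [sllhs] → [slhs]
3 t-Assibilation: no change — [slhs]
4 Vowel Epenthesis: [slhs] → [slhis]

[slhis]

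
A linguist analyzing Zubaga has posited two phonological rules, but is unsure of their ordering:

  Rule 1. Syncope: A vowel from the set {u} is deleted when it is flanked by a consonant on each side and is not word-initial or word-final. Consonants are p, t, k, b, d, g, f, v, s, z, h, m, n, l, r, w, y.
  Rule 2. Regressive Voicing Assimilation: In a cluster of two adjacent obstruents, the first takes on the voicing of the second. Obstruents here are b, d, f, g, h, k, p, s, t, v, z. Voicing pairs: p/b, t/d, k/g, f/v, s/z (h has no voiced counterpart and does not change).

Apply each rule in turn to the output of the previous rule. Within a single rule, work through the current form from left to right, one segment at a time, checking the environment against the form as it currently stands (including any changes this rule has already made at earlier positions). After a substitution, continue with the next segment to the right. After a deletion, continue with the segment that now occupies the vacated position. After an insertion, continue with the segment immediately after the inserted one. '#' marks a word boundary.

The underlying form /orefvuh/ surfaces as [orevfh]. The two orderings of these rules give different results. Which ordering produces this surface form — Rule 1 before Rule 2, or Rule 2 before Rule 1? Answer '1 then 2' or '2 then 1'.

1 then 2

Order 1 then 2:
  1 Syncope: [orefvuh] → [orefvh]
  2 Regressive Voicing Assimilation: [orefvh] → [orevfh]
  result: [orevfh]
Order 2 then 1:
  2 Regressive Voicing Assimilation: [orefvuh] → [orevvuh]
  1 Syncope: [orevvuh] → [orevvh]
  result: [orevvh]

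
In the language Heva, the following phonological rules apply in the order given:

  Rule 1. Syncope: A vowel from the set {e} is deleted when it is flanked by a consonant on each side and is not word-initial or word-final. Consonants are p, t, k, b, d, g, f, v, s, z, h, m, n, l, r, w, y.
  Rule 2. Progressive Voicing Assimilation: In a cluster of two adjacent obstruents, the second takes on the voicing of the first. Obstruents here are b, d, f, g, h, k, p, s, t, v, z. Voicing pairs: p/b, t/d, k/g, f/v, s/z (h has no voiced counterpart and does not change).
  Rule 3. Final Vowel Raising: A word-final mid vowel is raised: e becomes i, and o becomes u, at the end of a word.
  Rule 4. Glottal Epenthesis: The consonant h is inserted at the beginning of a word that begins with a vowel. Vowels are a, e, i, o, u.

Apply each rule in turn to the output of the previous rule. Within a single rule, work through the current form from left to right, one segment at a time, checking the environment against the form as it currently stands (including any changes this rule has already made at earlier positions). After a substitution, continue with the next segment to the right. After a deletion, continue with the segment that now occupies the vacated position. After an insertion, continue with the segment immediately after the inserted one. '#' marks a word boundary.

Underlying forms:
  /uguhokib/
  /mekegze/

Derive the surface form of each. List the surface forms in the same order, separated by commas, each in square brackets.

[huguhokib], [mkksi]

/uguhokib/:
  Rule 1 Syncope: no change — [uguhokib]
  Rule 2 Progressive Voicing Assimilation: no change — [uguhokib]
  Rule 3 Final Vowel Raising: no change — [uguhokib]
  Rule 4 Glottal Epenthesis: [uguhokib] → [huguhokib]
/mekegze/:
  Rule 1 Syncope: [mekegze] → [mkgze]
  Rule 2 Progressive Voicing Assimilation: [mkgze] → [mkkse]
  Rule 3 Final Vowel Raising: [mkkse] → [mkksi]
  Rule 4 Glottal Epenthesis: no change — [mkksi]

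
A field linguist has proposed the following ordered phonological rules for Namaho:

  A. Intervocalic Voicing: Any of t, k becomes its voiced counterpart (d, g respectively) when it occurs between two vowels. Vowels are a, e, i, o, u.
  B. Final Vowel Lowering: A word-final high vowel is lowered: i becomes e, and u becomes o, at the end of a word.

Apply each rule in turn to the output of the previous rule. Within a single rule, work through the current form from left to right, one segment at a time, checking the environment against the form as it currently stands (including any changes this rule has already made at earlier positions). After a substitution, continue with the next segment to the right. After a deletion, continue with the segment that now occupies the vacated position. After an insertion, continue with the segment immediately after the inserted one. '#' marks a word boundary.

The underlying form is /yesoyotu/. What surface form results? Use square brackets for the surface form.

A Intervocalic Voicing: [yesoyotu] → [yesoyodu]
B Final Vowel Lowering: [yesoyodu] → [yesoyodo]

[yesoyodo]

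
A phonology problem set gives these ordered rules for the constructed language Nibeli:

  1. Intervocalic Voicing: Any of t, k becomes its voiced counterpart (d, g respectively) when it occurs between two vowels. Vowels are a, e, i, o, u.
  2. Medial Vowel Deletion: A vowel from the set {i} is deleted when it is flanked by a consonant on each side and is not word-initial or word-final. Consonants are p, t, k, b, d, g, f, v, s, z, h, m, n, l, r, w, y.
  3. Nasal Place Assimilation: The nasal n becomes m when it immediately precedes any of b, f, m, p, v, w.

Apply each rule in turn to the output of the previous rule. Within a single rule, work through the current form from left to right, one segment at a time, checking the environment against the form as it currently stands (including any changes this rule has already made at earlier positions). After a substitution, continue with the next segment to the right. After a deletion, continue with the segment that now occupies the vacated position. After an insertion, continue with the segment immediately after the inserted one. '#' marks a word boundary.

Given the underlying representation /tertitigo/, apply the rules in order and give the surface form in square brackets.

1 Intervocalic Voicing: [tertitigo] → [tertidigo]
2 Medial Vowel Deletion: [tertidigo] → [tertdgo]
3 Nasal Place Assimilation: no change — [tertdgo]

[tertdgo]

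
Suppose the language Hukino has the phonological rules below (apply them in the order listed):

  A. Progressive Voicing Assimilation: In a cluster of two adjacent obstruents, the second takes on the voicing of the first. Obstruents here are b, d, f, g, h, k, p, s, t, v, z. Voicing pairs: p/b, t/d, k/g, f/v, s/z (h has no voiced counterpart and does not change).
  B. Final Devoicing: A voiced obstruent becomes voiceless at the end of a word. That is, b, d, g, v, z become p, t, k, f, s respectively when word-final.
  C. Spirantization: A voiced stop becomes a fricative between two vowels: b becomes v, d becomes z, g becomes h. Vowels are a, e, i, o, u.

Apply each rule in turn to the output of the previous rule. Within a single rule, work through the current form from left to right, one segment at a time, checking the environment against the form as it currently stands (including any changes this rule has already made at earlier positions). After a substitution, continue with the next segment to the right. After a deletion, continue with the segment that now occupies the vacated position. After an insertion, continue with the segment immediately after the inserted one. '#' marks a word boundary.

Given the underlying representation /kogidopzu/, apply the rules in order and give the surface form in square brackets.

[kohizopsu]

A Progressive Voicing Assimilation: [kogidopzu] → [kogidopsu]
B Final Devoicing: no change — [kogidopsu]
C Spirantization: [kogidopsu] → [kohizopsu]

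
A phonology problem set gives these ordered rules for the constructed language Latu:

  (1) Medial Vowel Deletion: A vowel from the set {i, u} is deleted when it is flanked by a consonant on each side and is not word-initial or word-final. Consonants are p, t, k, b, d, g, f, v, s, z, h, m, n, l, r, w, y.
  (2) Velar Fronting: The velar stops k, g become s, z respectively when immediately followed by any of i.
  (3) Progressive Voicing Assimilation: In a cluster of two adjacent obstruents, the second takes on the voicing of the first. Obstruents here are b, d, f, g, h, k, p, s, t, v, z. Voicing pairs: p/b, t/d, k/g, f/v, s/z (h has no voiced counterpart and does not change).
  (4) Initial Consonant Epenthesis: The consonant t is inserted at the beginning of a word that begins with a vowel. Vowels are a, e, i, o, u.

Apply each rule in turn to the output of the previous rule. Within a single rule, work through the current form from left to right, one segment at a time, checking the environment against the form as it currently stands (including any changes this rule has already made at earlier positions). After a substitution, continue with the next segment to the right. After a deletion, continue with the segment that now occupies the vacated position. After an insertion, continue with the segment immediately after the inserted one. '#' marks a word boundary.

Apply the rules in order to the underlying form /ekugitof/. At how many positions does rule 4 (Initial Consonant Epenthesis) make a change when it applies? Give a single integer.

(1) Medial Vowel Deletion: [ekugitof] → [ekgtof]
(2) Velar Fronting: no change — [ekgtof]
(3) Progressive Voicing Assimilation: [ekgtof] → [ekktof]
(4) Initial Consonant Epenthesis: [ekktof] → [tekktof]
Rule 4 changed 1 position(s).

1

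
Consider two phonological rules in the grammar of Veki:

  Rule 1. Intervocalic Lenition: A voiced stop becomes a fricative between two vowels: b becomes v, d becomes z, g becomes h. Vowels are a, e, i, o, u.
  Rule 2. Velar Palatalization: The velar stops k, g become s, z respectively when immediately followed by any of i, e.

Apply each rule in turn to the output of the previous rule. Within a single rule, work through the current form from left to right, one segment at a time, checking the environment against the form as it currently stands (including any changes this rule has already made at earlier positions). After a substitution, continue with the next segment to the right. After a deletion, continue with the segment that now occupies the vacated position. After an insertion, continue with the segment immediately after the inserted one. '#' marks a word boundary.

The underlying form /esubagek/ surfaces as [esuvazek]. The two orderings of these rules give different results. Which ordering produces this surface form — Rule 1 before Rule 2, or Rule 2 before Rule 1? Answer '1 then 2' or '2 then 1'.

2 then 1

Order 1 then 2:
  1 Intervocalic Lenition: [esubagek] → [esuvahek]
  2 Velar Palatalization: no change — [esuvahek]
  result: [esuvahek]
Order 2 then 1:
  2 Velar Palatalization: [esubagek] → [esubazek]
  1 Intervocalic Lenition: [esubazek] → [esuvazek]
  result: [esuvazek]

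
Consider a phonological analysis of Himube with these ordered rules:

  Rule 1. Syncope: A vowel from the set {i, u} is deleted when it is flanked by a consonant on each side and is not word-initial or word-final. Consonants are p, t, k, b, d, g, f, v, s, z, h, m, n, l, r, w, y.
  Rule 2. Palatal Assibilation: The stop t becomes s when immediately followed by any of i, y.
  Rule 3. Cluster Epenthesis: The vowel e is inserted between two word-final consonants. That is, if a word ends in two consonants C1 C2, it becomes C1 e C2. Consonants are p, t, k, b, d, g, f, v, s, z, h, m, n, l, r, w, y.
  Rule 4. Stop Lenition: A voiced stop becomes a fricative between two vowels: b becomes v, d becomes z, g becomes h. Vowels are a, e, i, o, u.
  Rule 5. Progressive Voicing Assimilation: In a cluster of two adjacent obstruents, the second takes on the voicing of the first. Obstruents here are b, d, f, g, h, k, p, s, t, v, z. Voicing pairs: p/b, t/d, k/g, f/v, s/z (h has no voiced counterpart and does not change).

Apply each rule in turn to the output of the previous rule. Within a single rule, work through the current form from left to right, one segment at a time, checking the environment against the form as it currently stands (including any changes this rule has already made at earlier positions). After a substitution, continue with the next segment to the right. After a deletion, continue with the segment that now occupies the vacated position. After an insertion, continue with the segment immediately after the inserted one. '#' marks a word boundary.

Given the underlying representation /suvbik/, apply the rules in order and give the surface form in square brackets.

[sfpek]

Rule 1 Syncope: [suvbik] → [svbk]
Rule 2 Palatal Assibilation: no change — [svbk]
Rule 3 Cluster Epenthesis: [svbk] → [svbek]
Rule 4 Stop Lenition: no change — [svbek]
Rule 5 Progressive Voicing Assimilation: [svbek] → [sfpek]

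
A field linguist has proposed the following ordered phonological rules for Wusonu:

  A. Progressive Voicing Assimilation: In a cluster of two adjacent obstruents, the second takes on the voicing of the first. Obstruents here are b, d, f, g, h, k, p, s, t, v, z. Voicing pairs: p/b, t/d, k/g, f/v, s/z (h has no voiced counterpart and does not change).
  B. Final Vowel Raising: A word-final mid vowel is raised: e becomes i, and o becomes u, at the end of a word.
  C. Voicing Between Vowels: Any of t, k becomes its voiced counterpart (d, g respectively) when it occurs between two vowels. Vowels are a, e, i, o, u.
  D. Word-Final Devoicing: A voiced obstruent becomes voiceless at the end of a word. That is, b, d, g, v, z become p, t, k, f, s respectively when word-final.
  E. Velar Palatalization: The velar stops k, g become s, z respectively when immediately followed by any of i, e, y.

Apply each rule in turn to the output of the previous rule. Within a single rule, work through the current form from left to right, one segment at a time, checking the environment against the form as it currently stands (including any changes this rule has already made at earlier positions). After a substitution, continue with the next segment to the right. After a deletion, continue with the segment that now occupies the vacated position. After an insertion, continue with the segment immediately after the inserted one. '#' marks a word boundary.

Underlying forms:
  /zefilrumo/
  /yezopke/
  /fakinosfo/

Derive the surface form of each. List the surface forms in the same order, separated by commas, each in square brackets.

/zefilrumo/:
  A Progressive Voicing Assimilation: no change — [zefilrumo]
  B Final Vowel Raising: [zefilrumo] → [zefilrumu]
  C Voicing Between Vowels: no change — [zefilrumu]
  D Word-Final Devoicing: no change — [zefilrumu]
  E Velar Palatalization: no change — [zefilrumu]
/yezopke/:
  A Progressive Voicing Assimilation: no change — [yezopke]
  B Final Vowel Raising: [yezopke] → [yezopki]
  C Voicing Between Vowels: no change — [yezopki]
  D Word-Final Devoicing: no change — [yezopki]
  E Velar Palatalization: [yezopki] → [yezopsi]
/fakinosfo/:
  A Progressive Voicing Assimilation: no change — [fakinosfo]
  B Final Vowel Raising: [fakinosfo] → [fakinosfu]
  C Voicing Between Vowels: [fakinosfu] → [faginosfu]
  D Word-Final Devoicing: no change — [faginosfu]
  E Velar Palatalization: [faginosfu] → [fazinosfu]

[zefilrumu], [yezopsi], [fazinosfu]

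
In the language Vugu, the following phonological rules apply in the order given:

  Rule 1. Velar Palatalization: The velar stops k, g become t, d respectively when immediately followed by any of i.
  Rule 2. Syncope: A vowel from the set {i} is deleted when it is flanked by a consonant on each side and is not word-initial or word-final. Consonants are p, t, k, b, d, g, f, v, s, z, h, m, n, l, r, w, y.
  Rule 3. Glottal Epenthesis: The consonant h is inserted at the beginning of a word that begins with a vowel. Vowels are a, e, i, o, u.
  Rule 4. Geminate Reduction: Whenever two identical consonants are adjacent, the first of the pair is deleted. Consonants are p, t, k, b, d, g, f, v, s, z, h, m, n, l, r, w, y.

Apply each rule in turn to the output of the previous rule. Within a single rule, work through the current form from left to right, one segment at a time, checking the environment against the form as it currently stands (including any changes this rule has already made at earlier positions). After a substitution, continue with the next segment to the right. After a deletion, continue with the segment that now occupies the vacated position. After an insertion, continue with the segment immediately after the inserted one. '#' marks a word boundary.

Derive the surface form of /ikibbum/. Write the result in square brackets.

Rule 1 Velar Palatalization: [ikibbum] → [itibbum]
Rule 2 Syncope: [itibbum] → [itbbum]
Rule 3 Glottal Epenthesis: [itbbum] → [hitbbum]
Rule 4 Geminate Reduction: [hitbbum] → [hitbum]

[hitbum]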